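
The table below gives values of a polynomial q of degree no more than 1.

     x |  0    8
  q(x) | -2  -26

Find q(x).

Using the Lagrange interpolation formula with nodes 0, 8:
  L_0(x) = (x - 8) / -8
  L_1(x) = x / 8
Then q(x) = -2·L_0(x) - 26·L_1(x).
Expanding and collecting terms gives q(x) = -3x - 2.
Check: q(8) = -26. ✓

q(x) = -3x - 2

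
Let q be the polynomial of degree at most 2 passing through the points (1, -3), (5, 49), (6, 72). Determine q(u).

Write q(u) = au^2 + bu + c. Substituting each data point gives a linear system:
  a + b + c = -3
  25a + 5b + c = 49
  36a + 6b + c = 72
Solving the system yields a = 2, b = 1, c = -6.
So q(u) = 2u^2 + u - 6.
Check: q(6) = 72. ✓

q(u) = 2u^2 + u - 6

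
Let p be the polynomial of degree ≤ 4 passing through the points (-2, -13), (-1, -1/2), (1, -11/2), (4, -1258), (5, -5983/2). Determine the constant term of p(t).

-4

Write p(t) = at^4 + bt^3 + ct^2 + dt + e. Substituting each data point gives a linear system:
  16a - 8b + 4c - 2d + e = -13
  a - b + c - d + e = -1/2
  a + b + c + d + e = -11/2
  256a + 64b + 16c + 4d + e = -1258
  625a + 125b + 25c + 5d + e = -5983/2
Solving the system yields a = -4, b = -5, c = 5, d = 5/2, e = -4.
So p(t) = -4t^4 - 5t^3 + 5t^2 + (5/2)t - 4.
The constant term is -4.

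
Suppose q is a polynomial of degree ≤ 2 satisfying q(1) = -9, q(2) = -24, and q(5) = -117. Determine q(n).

q(n) = -4n^2 - 3n - 2

Write q(n) = an^2 + bn + c. Substituting each data point gives a linear system:
  a + b + c = -9
  4a + 2b + c = -24
  25a + 5b + c = -117
Solving the system yields a = -4, b = -3, c = -2.
So q(n) = -4n^2 - 3n - 2.
Check: q(2) = -24. ✓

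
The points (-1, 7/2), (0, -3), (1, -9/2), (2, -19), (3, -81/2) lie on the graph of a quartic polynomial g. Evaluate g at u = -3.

447/2

Forward differences of the values at u = -1, 0, 1, 2, 3:
  g  : 7/2  -3  -9/2  -19  -81/2
  Δ  : -13/2  -3/2  -29/2  -43/2
  Δ^2: 5  -13  -7
  Δ^3: -18  6
  Δ^4: 24
The fourth differences are constant, confirming degree 4.
Interpolating (Newton forward form) and evaluating at u = -3 gives g(-3) = 447/2.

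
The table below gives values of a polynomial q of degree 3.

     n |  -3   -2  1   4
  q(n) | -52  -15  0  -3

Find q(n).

q(n) = n^3 - 4n^2 - 2n + 5

Write q(n) = an^3 + bn^2 + cn + d. Substituting each data point gives a linear system:
  -27a + 9b - 3c + d = -52
  -8a + 4b - 2c + d = -15
  a + b + c + d = 0
  64a + 16b + 4c + d = -3
Solving the system yields a = 1, b = -4, c = -2, d = 5.
So q(n) = n³ - 4n² - 2n + 5.
Check: q(1) = 0. ✓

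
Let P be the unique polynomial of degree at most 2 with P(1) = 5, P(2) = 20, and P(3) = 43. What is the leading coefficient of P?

Write P(x) = ax^2 + bx + c. Substituting each data point gives a linear system:
  a + b + c = 5
  4a + 2b + c = 20
  9a + 3b + c = 43
Solving the system yields a = 4, b = 3, c = -2.
So P(x) = 4x² + 3x - 2.
The leading coefficient is 4.

4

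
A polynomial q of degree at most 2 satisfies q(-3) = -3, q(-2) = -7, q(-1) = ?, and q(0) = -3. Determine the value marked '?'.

On equispaced nodes a degree-2 polynomial has vanishing third forward difference, so
  - q(-3) + 3·q(-2) - 3·q(-1) + q(0) = 0.
Substituting the known values and solving for q(-1):
  -3·q(-1) = 21
  q(-1) = -7.

-7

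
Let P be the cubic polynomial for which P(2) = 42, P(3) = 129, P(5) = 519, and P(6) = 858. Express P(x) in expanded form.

Using the Lagrange interpolation formula with nodes 2, 3, 5, 6:
  L_0(x) = (x - 3)(x - 5)(x - 6) / -12
  L_1(x) = (x - 2)(x - 5)(x - 6) / 6
  L_2(x) = (x - 2)(x - 3)(x - 6) / -6
  L_3(x) = (x - 2)(x - 3)(x - 5) / 12
Then P(x) = 42·L_0(x) + 129·L_1(x) + 519·L_2(x) + 858·L_3(x).
Expanding and collecting terms gives P(x) = 3x^3 + 6x^2 - 6.
Check: P(6) = 858. ✓

P(x) = 3x^3 + 6x^2 - 6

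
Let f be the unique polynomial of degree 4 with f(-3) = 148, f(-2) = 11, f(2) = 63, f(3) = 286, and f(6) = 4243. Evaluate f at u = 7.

7778

Write f(u) = au^4 + bu^3 + cu^2 + du + e. Substituting each data point gives a linear system:
  81a - 27b + 9c - 3d + e = 148
  16a - 8b + 4c - 2d + e = 11
  16a + 8b + 4c + 2d + e = 63
  81a + 27b + 9c + 3d + e = 286
  1296a + 216b + 36c + 6d + e = 4243
Solving the system yields a = 3, b = 2, c = -3, d = 5, e = 1.
So f(u) = 3u⁴ + 2u³ - 3u² + 5u + 1.
Then f(7) = 7778.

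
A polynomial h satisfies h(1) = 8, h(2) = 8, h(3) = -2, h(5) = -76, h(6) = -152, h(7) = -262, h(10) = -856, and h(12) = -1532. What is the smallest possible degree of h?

3

Divided differences on the nodes 1, 2, 3, 5, 6, 7, 10, 12:
  order 0: 8  8  -2  -76  -152  -262  -856  -1532
  order 1: 0  -10  -37  -76  -110  -198  -338
  order 2: -5  -9  -13  -17  -22  -28
  order 3: -1  -1  -1  -1  -1
  order 4: 0  0  0  0
  order 5: 0  0  0
  order 6: 0  0
  order 7: 0
The order-3 divided differences are all -1 (nonzero) and every higher order vanishes, so the data lies on a polynomial of degree exactly 3.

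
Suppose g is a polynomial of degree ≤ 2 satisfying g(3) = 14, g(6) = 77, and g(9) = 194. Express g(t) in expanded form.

Using the Lagrange interpolation formula with nodes 3, 6, 9:
  L_0(t) = (t - 6)(t - 9) / 18
  L_1(t) = (t - 3)(t - 9) / -9
  L_2(t) = (t - 3)(t - 6) / 18
Then g(t) = 14·L_0(t) + 77·L_1(t) + 194·L_2(t).
Expanding and collecting terms gives g(t) = 3t² - 6t + 5.
Check: g(6) = 77. ✓

g(t) = 3t^2 - 6t + 5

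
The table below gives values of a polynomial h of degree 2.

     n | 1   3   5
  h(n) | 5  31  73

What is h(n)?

Using the Lagrange interpolation formula with nodes 1, 3, 5:
  L_0(n) = (n - 3)(n - 5) / 8
  L_1(n) = (n - 1)(n - 5) / -4
  L_2(n) = (n - 1)(n - 3) / 8
Then h(n) = 5·L_0(n) + 31·L_1(n) + 73·L_2(n).
Expanding and collecting terms gives h(n) = 2n^2 + 5n - 2.
Check: h(5) = 73. ✓

h(n) = 2n^2 + 5n - 2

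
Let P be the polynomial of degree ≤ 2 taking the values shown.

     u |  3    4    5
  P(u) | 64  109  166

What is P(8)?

409

Forward differences of the values at u = 3, 4, 5:
  P  : 64  109  166
  Δ  : 45  57
  Δ^2: 12
The second differences are constant, confirming degree 2.
Interpolating (Newton forward form) and evaluating at u = 8 gives P(8) = 409.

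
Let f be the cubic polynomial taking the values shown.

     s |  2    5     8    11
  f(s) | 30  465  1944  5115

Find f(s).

f(s) = 4s^3 - 2s^2 + 3s

Write f(s) = as^3 + bs^2 + cs + d. Substituting each data point gives a linear system:
  8a + 4b + 2c + d = 30
  125a + 25b + 5c + d = 465
  512a + 64b + 8c + d = 1944
  1331a + 121b + 11c + d = 5115
Solving the system yields a = 4, b = -2, c = 3, d = 0.
So f(s) = 4s^3 - 2s^2 + 3s.
Check: f(11) = 5115. ✓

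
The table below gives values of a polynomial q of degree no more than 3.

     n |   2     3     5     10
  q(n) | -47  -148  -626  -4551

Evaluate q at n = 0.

-1

Write q(n) = an^3 + bn^2 + cn + d. Substituting each data point gives a linear system:
  8a + 4b + 2c + d = -47
  27a + 9b + 3c + d = -148
  125a + 25b + 5c + d = -626
  1000a + 100b + 10c + d = -4551
Solving the system yields a = -4, b = -6, c = 5, d = -1.
So q(n) = -4n³ - 6n² + 5n - 1.
Then q(0) = -1.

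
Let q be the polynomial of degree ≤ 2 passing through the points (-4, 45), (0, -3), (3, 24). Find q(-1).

Using the Lagrange interpolation formula with nodes -4, 0, 3:
  L_0(x) = x(x - 3) / 28
  L_1(x) = (x + 4)(x - 3) / -12
  L_2(x) = (x + 4)x / 21
Then q(x) = 45·L_0(x) - 3·L_1(x) + 24·L_2(x).
Expanding and collecting terms gives q(x) = 3x^2 - 3.
Evaluating at x = -1: q(-1) = 0.

0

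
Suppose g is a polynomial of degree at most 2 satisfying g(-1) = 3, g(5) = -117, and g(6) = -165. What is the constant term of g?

3

Write g(s) = as^2 + bs + c. Substituting each data point gives a linear system:
  a - b + c = 3
  25a + 5b + c = -117
  36a + 6b + c = -165
Solving the system yields a = -4, b = -4, c = 3.
So g(s) = -4s² - 4s + 3.
The constant term is 3.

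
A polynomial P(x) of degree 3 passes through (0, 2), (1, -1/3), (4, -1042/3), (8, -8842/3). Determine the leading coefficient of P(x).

Write P(x) = ax^3 + bx^2 + cx + d. Substituting each data point gives a linear system:
  d = 2
  a + b + c + d = -1/3
  64a + 16b + 4c + d = -1042/3
  512a + 64b + 8c + d = -8842/3
Solving the system yields a = -6, b = 5/3, c = 2, d = 2.
So P(x) = -6x^3 + (5/3)x^2 + 2x + 2.
The leading coefficient is -6.

-6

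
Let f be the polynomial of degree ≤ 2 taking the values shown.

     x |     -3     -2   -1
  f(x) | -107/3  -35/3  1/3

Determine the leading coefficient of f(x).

Write f(x) = ax^2 + bx + c. Substituting each data point gives a linear system:
  9a - 3b + c = -107/3
  4a - 2b + c = -35/3
  a - b + c = 1/3
Solving the system yields a = -6, b = -6, c = 1/3.
So f(x) = -6x² - 6x + 1/3.
The leading coefficient is -6.

-6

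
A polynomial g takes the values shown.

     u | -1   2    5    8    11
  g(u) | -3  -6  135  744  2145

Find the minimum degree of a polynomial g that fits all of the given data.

3

Forward differences of the values at u = -1, 2, 5, 8, 11:
  g  : -3  -6  135  744  2145
  Δ  : -3  141  609  1401
  Δ^2: 144  468  792
  Δ^3: 324  324
  Δ^4: 0
The third differences are constant (324) and nonzero, while all higher differences vanish, so the minimal degree is 3.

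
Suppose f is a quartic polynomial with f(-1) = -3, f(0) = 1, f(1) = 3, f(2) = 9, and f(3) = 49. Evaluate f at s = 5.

471

Using the Lagrange interpolation formula with nodes -1, 0, 1, 2, 3:
  L_0(s) = s(s - 1)(s - 2)(s - 3) / 24
  L_1(s) = (s + 1)(s - 1)(s - 2)(s - 3) / -6
  L_2(s) = (s + 1)s(s - 2)(s - 3) / 4
  L_3(s) = (s + 1)s(s - 1)(s - 3) / -6
  L_4(s) = (s + 1)s(s - 1)(s - 2) / 24
Then f(s) = -3·L_0(s) + 1·L_1(s) + 3·L_2(s) + 9·L_3(s) + 49·L_4(s).
Expanding and collecting terms gives f(s) = s⁴ - s³ - 2s² + 4s + 1.
Evaluating at s = 5: f(5) = 471.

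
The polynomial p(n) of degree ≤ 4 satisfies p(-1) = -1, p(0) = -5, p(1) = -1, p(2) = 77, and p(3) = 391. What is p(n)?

p(n) = 4n^4 + 3n^3 - 3n - 5

Write p(n) = an^4 + bn^3 + cn^2 + dn + e. Substituting each data point gives a linear system:
  a - b + c - d + e = -1
  e = -5
  a + b + c + d + e = -1
  16a + 8b + 4c + 2d + e = 77
  81a + 27b + 9c + 3d + e = 391
Solving the system yields a = 4, b = 3, c = 0, d = -3, e = -5.
So p(n) = 4n⁴ + 3n³ - 3n - 5.
Check: p(3) = 391. ✓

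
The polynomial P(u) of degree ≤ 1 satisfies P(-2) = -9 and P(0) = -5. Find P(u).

P(u) = 2u - 5

Write P(u) = au + b. Substituting each data point gives a linear system:
  -2a + b = -9
  b = -5
Solving the system yields a = 2, b = -5.
So P(u) = 2u - 5.
Check: P(-2) = -9. ✓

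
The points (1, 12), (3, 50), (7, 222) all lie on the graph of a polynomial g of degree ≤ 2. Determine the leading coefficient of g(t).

Write g(t) = at^2 + bt + c. Substituting each data point gives a linear system:
  a + b + c = 12
  9a + 3b + c = 50
  49a + 7b + c = 222
Solving the system yields a = 4, b = 3, c = 5.
So g(t) = 4t² + 3t + 5.
The leading coefficient is 4.

4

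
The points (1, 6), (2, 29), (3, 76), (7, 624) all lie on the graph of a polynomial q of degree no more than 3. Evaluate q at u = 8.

Using the Lagrange interpolation formula with nodes 1, 2, 3, 7:
  L_0(u) = (u - 2)(u - 3)(u - 7) / -12
  L_1(u) = (u - 1)(u - 3)(u - 7) / 5
  L_2(u) = (u - 1)(u - 2)(u - 7) / -8
  L_3(u) = (u - 1)(u - 2)(u - 3) / 120
Then q(u) = 6·L_0(u) + 29·L_1(u) + 76·L_2(u) + 624·L_3(u).
Expanding and collecting terms gives q(u) = u³ + 6u² - 2u + 1.
Evaluating at u = 8: q(8) = 881.

881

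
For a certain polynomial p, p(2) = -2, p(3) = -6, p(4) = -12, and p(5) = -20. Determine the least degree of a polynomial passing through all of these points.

2

Forward differences of the values at t = 2, 3, 4, 5:
  p  : -2  -6  -12  -20
  Δ  : -4  -6  -8
  Δ^2: -2  -2
  Δ^3: 0
The second differences are constant (-2) and nonzero, while all higher differences vanish, so the minimal degree is 2.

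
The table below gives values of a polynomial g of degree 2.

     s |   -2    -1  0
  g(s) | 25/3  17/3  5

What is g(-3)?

Write g(s) = as^2 + bs + c. Substituting each data point gives a linear system:
  4a - 2b + c = 25/3
  a - b + c = 17/3
  c = 5
Solving the system yields a = 1, b = 1/3, c = 5.
So g(s) = s^2 + (1/3)s + 5.
Then g(-3) = 13.

13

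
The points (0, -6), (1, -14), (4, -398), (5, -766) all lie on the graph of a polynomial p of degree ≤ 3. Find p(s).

p(s) = -6s^3 - 2s - 6

Using the Lagrange interpolation formula with nodes 0, 1, 4, 5:
  L_0(s) = (s - 1)(s - 4)(s - 5) / -20
  L_1(s) = s(s - 4)(s - 5) / 12
  L_2(s) = s(s - 1)(s - 5) / -12
  L_3(s) = s(s - 1)(s - 4) / 20
Then p(s) = -6·L_0(s) - 14·L_1(s) - 398·L_2(s) - 766·L_3(s).
Expanding and collecting terms gives p(s) = -6s^3 - 2s - 6.
Check: p(1) = -14. ✓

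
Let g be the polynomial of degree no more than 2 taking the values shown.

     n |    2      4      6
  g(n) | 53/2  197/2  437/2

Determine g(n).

g(n) = 6n^2 + 5/2

Write g(n) = an^2 + bn + c. Substituting each data point gives a linear system:
  4a + 2b + c = 53/2
  16a + 4b + c = 197/2
  36a + 6b + c = 437/2
Solving the system yields a = 6, b = 0, c = 5/2.
So g(n) = 6n² + 5/2.
Check: g(2) = 53/2. ✓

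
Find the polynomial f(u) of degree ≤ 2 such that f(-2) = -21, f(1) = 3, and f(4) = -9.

f(u) = -2u^2 + 6u - 1

Using the Lagrange interpolation formula with nodes -2, 1, 4:
  L_0(u) = (u - 1)(u - 4) / 18
  L_1(u) = (u + 2)(u - 4) / -9
  L_2(u) = (u + 2)(u - 1) / 18
Then f(u) = -21·L_0(u) + 3·L_1(u) - 9·L_2(u).
Expanding and collecting terms gives f(u) = -2u^2 + 6u - 1.
Check: f(1) = 3. ✓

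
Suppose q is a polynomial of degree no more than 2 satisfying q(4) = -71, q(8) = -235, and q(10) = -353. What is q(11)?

-421

Write q(x) = ax^2 + bx + c. Substituting each data point gives a linear system:
  16a + 4b + c = -71
  64a + 8b + c = -235
  100a + 10b + c = -353
Solving the system yields a = -3, b = -5, c = -3.
So q(x) = -3x^2 - 5x - 3.
Then q(11) = -421.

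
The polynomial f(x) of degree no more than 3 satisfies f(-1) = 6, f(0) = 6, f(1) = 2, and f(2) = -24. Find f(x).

Write f(x) = ax^3 + bx^2 + cx + d. Substituting each data point gives a linear system:
  -a + b - c + d = 6
  d = 6
  a + b + c + d = 2
  8a + 4b + 2c + d = -24
Solving the system yields a = -3, b = -2, c = 1, d = 6.
So f(x) = -3x^3 - 2x^2 + x + 6.
Check: f(0) = 6. ✓

f(x) = -3x^3 - 2x^2 + x + 6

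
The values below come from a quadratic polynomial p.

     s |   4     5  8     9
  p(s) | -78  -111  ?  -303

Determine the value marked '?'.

-246

The 3 known points determine the degree-2 polynomial uniquely.
Write p(s) = as^2 + bs + c. Substituting each data point gives a linear system:
  16a + 4b + c = -78
  25a + 5b + c = -111
  81a + 9b + c = -303
Solving the system yields a = -3, b = -6, c = -6.
So p(s) = -3s² - 6s - 6.
Then p(8) = -246.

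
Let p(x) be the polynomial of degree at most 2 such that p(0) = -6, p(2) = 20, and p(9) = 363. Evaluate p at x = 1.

Using the Lagrange interpolation formula with nodes 0, 2, 9:
  L_0(x) = (x - 2)(x - 9) / 18
  L_1(x) = x(x - 9) / -14
  L_2(x) = x(x - 2) / 63
Then p(x) = -6·L_0(x) + 20·L_1(x) + 363·L_2(x).
Expanding and collecting terms gives p(x) = 4x^2 + 5x - 6.
Evaluating at x = 1: p(1) = 3.

3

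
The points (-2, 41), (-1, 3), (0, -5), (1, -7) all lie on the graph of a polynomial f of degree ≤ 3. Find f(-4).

Write f(n) = an^3 + bn^2 + cn + d. Substituting each data point gives a linear system:
  -8a + 4b - 2c + d = 41
  -a + b - c + d = 3
  d = -5
  a + b + c + d = -7
Solving the system yields a = -4, b = 3, c = -1, d = -5.
So f(n) = -4n^3 + 3n^2 - n - 5.
Then f(-4) = 303.

303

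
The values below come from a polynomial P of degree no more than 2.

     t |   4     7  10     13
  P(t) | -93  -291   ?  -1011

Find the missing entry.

The 3 known points determine the degree-2 polynomial uniquely.
Write P(t) = at^2 + bt + c. Substituting each data point gives a linear system:
  16a + 4b + c = -93
  49a + 7b + c = -291
  169a + 13b + c = -1011
Solving the system yields a = -6, b = 0, c = 3.
So P(t) = -6t^2 + 3.
Then P(10) = -597.

-597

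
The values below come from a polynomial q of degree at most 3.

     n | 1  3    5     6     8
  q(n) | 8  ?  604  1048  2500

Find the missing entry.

The 4 known points determine the degree-3 polynomial uniquely.
Write q(n) = an^3 + bn^2 + cn + d. Substituting each data point gives a linear system:
  a + b + c + d = 8
  125a + 25b + 5c + d = 604
  216a + 36b + 6c + d = 1048
  512a + 64b + 8c + d = 2500
Solving the system yields a = 5, b = -1, c = 0, d = 4.
So q(n) = 5n³ - n² + 4.
Then q(3) = 130.

130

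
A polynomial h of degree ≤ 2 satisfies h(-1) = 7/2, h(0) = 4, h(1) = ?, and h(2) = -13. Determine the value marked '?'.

The 3 known points determine the degree-2 polynomial uniquely.
Write h(x) = ax^2 + bx + c. Substituting each data point gives a linear system:
  a - b + c = 7/2
  c = 4
  4a + 2b + c = -13
Solving the system yields a = -3, b = -5/2, c = 4.
So h(x) = -3x^2 - (5/2)x + 4.
Then h(1) = -3/2.

-3/2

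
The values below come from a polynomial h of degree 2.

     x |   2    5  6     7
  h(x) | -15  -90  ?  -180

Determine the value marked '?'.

The 3 known points determine the degree-2 polynomial uniquely.
Write h(x) = ax^2 + bx + c. Substituting each data point gives a linear system:
  4a + 2b + c = -15
  25a + 5b + c = -90
  49a + 7b + c = -180
Solving the system yields a = -4, b = 3, c = -5.
So h(x) = -4x² + 3x - 5.
Then h(6) = -131.

-131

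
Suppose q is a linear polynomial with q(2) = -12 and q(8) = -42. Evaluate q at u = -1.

Using the Lagrange interpolation formula with nodes 2, 8:
  L_0(u) = (u - 8) / -6
  L_1(u) = (u - 2) / 6
Then q(u) = -12·L_0(u) - 42·L_1(u).
Expanding and collecting terms gives q(u) = -5u - 2.
Evaluating at u = -1: q(-1) = 3.

3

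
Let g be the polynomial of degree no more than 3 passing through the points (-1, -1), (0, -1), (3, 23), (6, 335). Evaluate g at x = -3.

Write g(x) = ax^3 + bx^2 + cx + d. Substituting each data point gives a linear system:
  -a + b - c + d = -1
  d = -1
  27a + 9b + 3c + d = 23
  216a + 36b + 6c + d = 335
Solving the system yields a = 2, b = -2, c = -4, d = -1.
So g(x) = 2x³ - 2x² - 4x - 1.
Then g(-3) = -61.

-61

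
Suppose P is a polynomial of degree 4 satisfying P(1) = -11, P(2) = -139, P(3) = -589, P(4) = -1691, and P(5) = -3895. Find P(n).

Using the Lagrange interpolation formula with nodes 1, 2, 3, 4, 5:
  L_0(n) = (n - 2)(n - 3)(n - 4)(n - 5) / 24
  L_1(n) = (n - 1)(n - 3)(n - 4)(n - 5) / -6
  L_2(n) = (n - 1)(n - 2)(n - 4)(n - 5) / 4
  L_3(n) = (n - 1)(n - 2)(n - 3)(n - 5) / -6
  L_4(n) = (n - 1)(n - 2)(n - 3)(n - 4) / 24
Then P(n) = -11·L_0(n) - 139·L_1(n) - 589·L_2(n) - 1691·L_3(n) - 3895·L_4(n).
Expanding and collecting terms gives P(n) = -5n^4 - 5n^3 - 6n^2 + 5.
Check: P(3) = -589. ✓

P(n) = -5n^4 - 5n^3 - 6n^2 + 5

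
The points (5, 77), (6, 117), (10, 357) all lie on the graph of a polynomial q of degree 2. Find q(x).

Write q(x) = ax^2 + bx + c. Substituting each data point gives a linear system:
  25a + 5b + c = 77
  36a + 6b + c = 117
  100a + 10b + c = 357
Solving the system yields a = 4, b = -4, c = -3.
So q(x) = 4x^2 - 4x - 3.
Check: q(5) = 77. ✓

q(x) = 4x^2 - 4x - 3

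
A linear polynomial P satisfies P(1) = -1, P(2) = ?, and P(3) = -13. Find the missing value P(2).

-7

The 2 known points determine the degree-1 polynomial uniquely.
Write P(s) = as + b. Substituting each data point gives a linear system:
  a + b = -1
  3a + b = -13
Solving the system yields a = -6, b = 5.
So P(s) = -6s + 5.
Then P(2) = -7.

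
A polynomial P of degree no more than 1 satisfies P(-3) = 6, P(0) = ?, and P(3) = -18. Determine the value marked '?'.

-6

On equispaced nodes a degree-1 polynomial has vanishing second forward difference, so
  P(-3) - 2·P(0) + P(3) = 0.
Substituting the known values and solving for P(0):
  -2·P(0) = 12
  P(0) = -6.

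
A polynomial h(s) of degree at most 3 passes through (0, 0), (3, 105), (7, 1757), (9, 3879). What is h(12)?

Write h(s) = as^3 + bs^2 + cs + d. Substituting each data point gives a linear system:
  d = 0
  27a + 9b + 3c + d = 105
  343a + 49b + 7c + d = 1757
  729a + 81b + 9c + d = 3879
Solving the system yields a = 6, b = -6, c = -1, d = 0.
So h(s) = 6s^3 - 6s^2 - s.
Then h(12) = 9492.

9492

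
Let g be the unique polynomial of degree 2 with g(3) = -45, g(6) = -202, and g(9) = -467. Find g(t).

g(t) = -6t^2 + (5/3)t + 4

Write g(t) = at^2 + bt + c. Substituting each data point gives a linear system:
  9a + 3b + c = -45
  36a + 6b + c = -202
  81a + 9b + c = -467
Solving the system yields a = -6, b = 5/3, c = 4.
So g(t) = -6t^2 + (5/3)t + 4.
Check: g(3) = -45. ✓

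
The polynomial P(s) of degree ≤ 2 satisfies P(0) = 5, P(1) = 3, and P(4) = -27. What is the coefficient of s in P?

Write P(s) = as^2 + bs + c. Substituting each data point gives a linear system:
  c = 5
  a + b + c = 3
  16a + 4b + c = -27
Solving the system yields a = -2, b = 0, c = 5.
So P(s) = -2s² + 5.
The coefficient of s is 0.

0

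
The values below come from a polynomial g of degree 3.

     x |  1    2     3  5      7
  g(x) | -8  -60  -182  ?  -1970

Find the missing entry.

-756

The 4 known points determine the degree-3 polynomial uniquely.
Write g(x) = ax^3 + bx^2 + cx + d. Substituting each data point gives a linear system:
  a + b + c + d = -8
  8a + 4b + 2c + d = -60
  27a + 9b + 3c + d = -182
  343a + 49b + 7c + d = -1970
Solving the system yields a = -5, b = -5, c = -2, d = 4.
So g(x) = -5x^3 - 5x^2 - 2x + 4.
Then g(5) = -756.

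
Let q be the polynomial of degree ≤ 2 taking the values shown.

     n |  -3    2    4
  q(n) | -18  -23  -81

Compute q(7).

-228

Write q(n) = an^2 + bn + c. Substituting each data point gives a linear system:
  9a - 3b + c = -18
  4a + 2b + c = -23
  16a + 4b + c = -81
Solving the system yields a = -4, b = -5, c = 3.
So q(n) = -4n² - 5n + 3.
Then q(7) = -228.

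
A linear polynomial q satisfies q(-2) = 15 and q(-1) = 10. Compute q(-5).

Using the Lagrange interpolation formula with nodes -2, -1:
  L_0(n) = (n + 1) / -1
  L_1(n) = (n + 2) / 1
Then q(n) = 15·L_0(n) + 10·L_1(n).
Expanding and collecting terms gives q(n) = -5n + 5.
Evaluating at n = -5: q(-5) = 30.

30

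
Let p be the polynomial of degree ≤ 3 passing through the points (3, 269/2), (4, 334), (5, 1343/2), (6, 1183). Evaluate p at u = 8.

2872

Write p(u) = au^3 + bu^2 + cu + d. Substituting each data point gives a linear system:
  27a + 9b + 3c + d = 269/2
  64a + 16b + 4c + d = 334
  125a + 25b + 5c + d = 1343/2
  216a + 36b + 6c + d = 1183
Solving the system yields a = 6, b = -3, c = -3/2, d = 4.
So p(u) = 6u^3 - 3u^2 - (3/2)u + 4.
Then p(8) = 2872.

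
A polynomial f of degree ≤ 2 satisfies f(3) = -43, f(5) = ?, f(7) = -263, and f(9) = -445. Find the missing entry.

-129

The 3 known points determine the degree-2 polynomial uniquely.
Write f(x) = ax^2 + bx + c. Substituting each data point gives a linear system:
  9a + 3b + c = -43
  49a + 7b + c = -263
  81a + 9b + c = -445
Solving the system yields a = -6, b = 5, c = -4.
So f(x) = -6x^2 + 5x - 4.
Then f(5) = -129.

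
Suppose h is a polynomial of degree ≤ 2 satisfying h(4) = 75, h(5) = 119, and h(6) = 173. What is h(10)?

489

Using the Lagrange interpolation formula with nodes 4, 5, 6:
  L_0(x) = (x - 5)(x - 6) / 2
  L_1(x) = (x - 4)(x - 6) / -1
  L_2(x) = (x - 4)(x - 5) / 2
Then h(x) = 75·L_0(x) + 119·L_1(x) + 173·L_2(x).
Expanding and collecting terms gives h(x) = 5x^2 - x - 1.
Evaluating at x = 10: h(10) = 489.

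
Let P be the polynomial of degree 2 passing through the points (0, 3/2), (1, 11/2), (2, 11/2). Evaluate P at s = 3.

Write P(s) = as^2 + bs + c. Substituting each data point gives a linear system:
  c = 3/2
  a + b + c = 11/2
  4a + 2b + c = 11/2
Solving the system yields a = -2, b = 6, c = 3/2.
So P(s) = -2s^2 + 6s + 3/2.
Then P(3) = 3/2.

3/2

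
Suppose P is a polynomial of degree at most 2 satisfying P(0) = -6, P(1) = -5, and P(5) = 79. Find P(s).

Write P(s) = as^2 + bs + c. Substituting each data point gives a linear system:
  c = -6
  a + b + c = -5
  25a + 5b + c = 79
Solving the system yields a = 4, b = -3, c = -6.
So P(s) = 4s^2 - 3s - 6.
Check: P(1) = -5. ✓

P(s) = 4s^2 - 3s - 6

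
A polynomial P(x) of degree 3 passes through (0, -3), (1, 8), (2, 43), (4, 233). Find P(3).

Write P(x) = ax^3 + bx^2 + cx + d. Substituting each data point gives a linear system:
  d = -3
  a + b + c + d = 8
  8a + 4b + 2c + d = 43
  64a + 16b + 4c + d = 233
Solving the system yields a = 2, b = 6, c = 3, d = -3.
So P(x) = 2x^3 + 6x^2 + 3x - 3.
Then P(3) = 114.

114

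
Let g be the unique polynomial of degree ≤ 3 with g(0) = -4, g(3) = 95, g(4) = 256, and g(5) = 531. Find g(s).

g(s) = 5s^3 - 3s^2 - 3s - 4

Write g(s) = as^3 + bs^2 + cs + d. Substituting each data point gives a linear system:
  d = -4
  27a + 9b + 3c + d = 95
  64a + 16b + 4c + d = 256
  125a + 25b + 5c + d = 531
Solving the system yields a = 5, b = -3, c = -3, d = -4.
So g(s) = 5s^3 - 3s^2 - 3s - 4.
Check: g(5) = 531. ✓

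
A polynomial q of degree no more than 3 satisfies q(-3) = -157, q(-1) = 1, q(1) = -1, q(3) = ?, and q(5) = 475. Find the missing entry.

77

The 4 known points determine the degree-3 polynomial uniquely.
Write q(s) = as^3 + bs^2 + cs + d. Substituting each data point gives a linear system:
  -27a + 9b - 3c + d = -157
  -a + b - c + d = 1
  a + b + c + d = -1
  125a + 25b + 5c + d = 475
Solving the system yields a = 5, b = -5, c = -6, d = 5.
So q(s) = 5s^3 - 5s^2 - 6s + 5.
Then q(3) = 77.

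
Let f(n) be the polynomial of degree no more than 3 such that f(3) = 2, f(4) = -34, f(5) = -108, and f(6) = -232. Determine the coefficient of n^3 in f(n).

-2

Write f(n) = an^3 + bn^2 + cn + d. Substituting each data point gives a linear system:
  27a + 9b + 3c + d = 2
  64a + 16b + 4c + d = -34
  125a + 25b + 5c + d = -108
  216a + 36b + 6c + d = -232
Solving the system yields a = -2, b = 5, c = 3, d = 2.
So f(n) = -2n^3 + 5n^2 + 3n + 2.
The leading coefficient is -2.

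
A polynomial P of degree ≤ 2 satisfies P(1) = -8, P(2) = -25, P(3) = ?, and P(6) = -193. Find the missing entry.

-52

The 3 known points determine the degree-2 polynomial uniquely.
Write P(s) = as^2 + bs + c. Substituting each data point gives a linear system:
  a + b + c = -8
  4a + 2b + c = -25
  36a + 6b + c = -193
Solving the system yields a = -5, b = -2, c = -1.
So P(s) = -5s^2 - 2s - 1.
Then P(3) = -52.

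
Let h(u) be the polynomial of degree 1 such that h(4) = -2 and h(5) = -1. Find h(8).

Write h(u) = au + b. Substituting each data point gives a linear system:
  4a + b = -2
  5a + b = -1
Solving the system yields a = 1, b = -6.
So h(u) = u - 6.
Then h(8) = 2.

2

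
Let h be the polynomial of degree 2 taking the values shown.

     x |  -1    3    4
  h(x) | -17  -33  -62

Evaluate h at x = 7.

-209

Using the Lagrange interpolation formula with nodes -1, 3, 4:
  L_0(x) = (x - 3)(x - 4) / 20
  L_1(x) = (x + 1)(x - 4) / -4
  L_2(x) = (x + 1)(x - 3) / 5
Then h(x) = -17·L_0(x) - 33·L_1(x) - 62·L_2(x).
Expanding and collecting terms gives h(x) = -5x² + 6x - 6.
Evaluating at x = 7: h(7) = -209.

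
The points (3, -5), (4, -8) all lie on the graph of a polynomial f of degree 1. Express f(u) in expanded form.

Write f(u) = au + b. Substituting each data point gives a linear system:
  3a + b = -5
  4a + b = -8
Solving the system yields a = -3, b = 4.
So f(u) = -3u + 4.
Check: f(3) = -5. ✓

f(u) = -3u + 4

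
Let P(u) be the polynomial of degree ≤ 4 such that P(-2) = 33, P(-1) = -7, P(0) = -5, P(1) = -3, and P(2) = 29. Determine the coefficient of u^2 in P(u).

-3

Write P(u) = au^4 + bu^3 + cu^2 + du + e. Substituting each data point gives a linear system:
  16a - 8b + 4c - 2d + e = 33
  a - b + c - d + e = -7
  e = -5
  a + b + c + d + e = -3
  16a + 8b + 4c + 2d + e = 29
Solving the system yields a = 3, b = -1, c = -3, d = 3, e = -5.
So P(u) = 3u^4 - u^3 - 3u^2 + 3u - 5.
The coefficient of u^2 is -3.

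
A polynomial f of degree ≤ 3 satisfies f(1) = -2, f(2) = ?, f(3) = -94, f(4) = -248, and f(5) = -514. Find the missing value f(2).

On equispaced nodes a degree-3 polynomial has vanishing fourth forward difference, so
  f(1) - 4·f(2) + 6·f(3) - 4·f(4) + f(5) = 0.
Substituting the known values and solving for f(2):
  -4·f(2) = 88
  f(2) = -22.

-22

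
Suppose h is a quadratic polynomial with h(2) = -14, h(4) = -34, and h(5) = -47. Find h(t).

h(t) = -t^2 - 4t - 2

Using the Lagrange interpolation formula with nodes 2, 4, 5:
  L_0(t) = (t - 4)(t - 5) / 6
  L_1(t) = (t - 2)(t - 5) / -2
  L_2(t) = (t - 2)(t - 4) / 3
Then h(t) = -14·L_0(t) - 34·L_1(t) - 47·L_2(t).
Expanding and collecting terms gives h(t) = -t^2 - 4t - 2.
Check: h(4) = -34. ✓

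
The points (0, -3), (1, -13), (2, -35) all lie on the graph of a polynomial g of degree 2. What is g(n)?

g(n) = -6n^2 - 4n - 3

Write g(n) = an^2 + bn + c. Substituting each data point gives a linear system:
  c = -3
  a + b + c = -13
  4a + 2b + c = -35
Solving the system yields a = -6, b = -4, c = -3.
So g(n) = -6n^2 - 4n - 3.
Check: g(1) = -13. ✓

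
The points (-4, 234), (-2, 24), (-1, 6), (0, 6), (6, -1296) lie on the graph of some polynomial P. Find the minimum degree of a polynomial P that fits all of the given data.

Divided differences on the nodes -4, -2, -1, 0, 6:
  order 0: 234  24  6  6  -1296
  order 1: -105  -18  0  -217
  order 2: 29  9  -31
  order 3: -5  -5
  order 4: 0
The order-3 divided differences are all -5 (nonzero) and every higher order vanishes, so the data lies on a polynomial of degree exactly 3.

3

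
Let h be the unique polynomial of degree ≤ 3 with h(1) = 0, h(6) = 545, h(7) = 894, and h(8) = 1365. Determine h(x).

Using the Lagrange interpolation formula with nodes 1, 6, 7, 8:
  L_0(x) = (x - 6)(x - 7)(x - 8) / -210
  L_1(x) = (x - 1)(x - 7)(x - 8) / 10
  L_2(x) = (x - 1)(x - 6)(x - 8) / -6
  L_3(x) = (x - 1)(x - 6)(x - 7) / 14
Then h(x) = 0·L_0(x) + 545·L_1(x) + 894·L_2(x) + 1365·L_3(x).
Expanding and collecting terms gives h(x) = 3x³ - 2x² - 6x + 5.
Check: h(8) = 1365. ✓

h(x) = 3x^3 - 2x^2 - 6x + 5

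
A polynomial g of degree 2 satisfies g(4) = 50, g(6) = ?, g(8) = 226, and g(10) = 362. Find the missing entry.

On equispaced nodes a degree-2 polynomial has vanishing third forward difference, so
  - g(4) + 3·g(6) - 3·g(8) + g(10) = 0.
Substituting the known values and solving for g(6):
  3·g(6) = 366
  g(6) = 122.

122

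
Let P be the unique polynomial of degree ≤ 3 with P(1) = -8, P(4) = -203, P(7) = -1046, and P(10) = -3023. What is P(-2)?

25

Write P(t) = at^3 + bt^2 + ct + d. Substituting each data point gives a linear system:
  a + b + c + d = -8
  64a + 16b + 4c + d = -203
  343a + 49b + 7c + d = -1046
  1000a + 100b + 10c + d = -3023
Solving the system yields a = -3, b = 0, c = -2, d = -3.
So P(t) = -3t³ - 2t - 3.
Then P(-2) = 25.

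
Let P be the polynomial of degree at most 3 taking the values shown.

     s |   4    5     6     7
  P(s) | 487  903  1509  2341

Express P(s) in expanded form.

Using the Lagrange interpolation formula with nodes 4, 5, 6, 7:
  L_0(s) = (s - 5)(s - 6)(s - 7) / -6
  L_1(s) = (s - 4)(s - 6)(s - 7) / 2
  L_2(s) = (s - 4)(s - 5)(s - 7) / -2
  L_3(s) = (s - 4)(s - 5)(s - 6) / 6
Then P(s) = 487·L_0(s) + 903·L_1(s) + 1509·L_2(s) + 2341·L_3(s).
Expanding and collecting terms gives P(s) = 6s^3 + 5s^2 + 5s + 3.
Check: P(7) = 2341. ✓

P(s) = 6s^3 + 5s^2 + 5s + 3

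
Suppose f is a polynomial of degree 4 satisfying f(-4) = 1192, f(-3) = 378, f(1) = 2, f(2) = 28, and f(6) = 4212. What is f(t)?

Using the Lagrange interpolation formula with nodes -4, -3, 1, 2, 6:
  L_0(t) = (t + 3)(t - 1)(t - 2)(t - 6) / 300
  L_1(t) = (t + 4)(t - 1)(t - 2)(t - 6) / -180
  L_2(t) = (t + 4)(t + 3)(t - 2)(t - 6) / 100
  L_3(t) = (t + 4)(t + 3)(t - 1)(t - 6) / -120
  L_4(t) = (t + 4)(t + 3)(t - 1)(t - 2) / 1800
Then f(t) = 1192·L_0(t) + 378·L_1(t) + 2·L_2(t) + 28·L_3(t) + 4212·L_4(t).
Expanding and collecting terms gives f(t) = 4t^4 - 4t^3 - 4t^2 + 6t.
Check: f(1) = 2. ✓

f(t) = 4t^4 - 4t^3 - 4t^2 + 6t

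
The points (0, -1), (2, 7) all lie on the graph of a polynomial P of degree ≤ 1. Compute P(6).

23

Write P(n) = an + b. Substituting each data point gives a linear system:
  b = -1
  2a + b = 7
Solving the system yields a = 4, b = -1.
So P(n) = 4n - 1.
Then P(6) = 23.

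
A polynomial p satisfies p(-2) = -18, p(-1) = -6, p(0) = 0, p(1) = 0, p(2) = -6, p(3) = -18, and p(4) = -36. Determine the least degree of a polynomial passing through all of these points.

2

Forward differences of the values at x = -2, -1, 0, 1, 2, 3, 4:
  p  : -18  -6  0  0  -6  -18  -36
  Δ  : 12  6  0  -6  -12  -18
  Δ^2: -6  -6  -6  -6  -6
  Δ^3: 0  0  0  0
  Δ^4: 0  0  0
  Δ^5: 0  0
  Δ^6: 0
The second differences are constant (-6) and nonzero, while all higher differences vanish, so the minimal degree is 2.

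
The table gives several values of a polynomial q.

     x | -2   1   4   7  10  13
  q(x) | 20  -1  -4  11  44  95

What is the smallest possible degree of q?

Forward differences of the values at x = -2, 1, 4, 7, 10, 13:
  q  : 20  -1  -4  11  44  95
  Δ  : -21  -3  15  33  51
  Δ^2: 18  18  18  18
  Δ^3: 0  0  0
  Δ^4: 0  0
  Δ^5: 0
The second differences are constant (18) and nonzero, while all higher differences vanish, so the minimal degree is 2.

2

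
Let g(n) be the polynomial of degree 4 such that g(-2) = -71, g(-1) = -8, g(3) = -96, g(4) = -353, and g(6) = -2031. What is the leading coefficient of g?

-2

Write g(n) = an^4 + bn^3 + cn^2 + dn + e. Substituting each data point gives a linear system:
  16a - 8b + 4c - 2d + e = -71
  a - b + c - d + e = -8
  81a + 27b + 9c + 3d + e = -96
  256a + 64b + 16c + 4d + e = -353
  1296a + 216b + 36c + 6d + e = -2031
Solving the system yields a = -2, b = 3, c = -3, d = 3, e = 3.
So g(n) = -2n^4 + 3n^3 - 3n^2 + 3n + 3.
The leading coefficient is -2.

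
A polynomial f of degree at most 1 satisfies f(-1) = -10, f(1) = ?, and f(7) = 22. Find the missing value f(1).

-2

The 2 known points determine the degree-1 polynomial uniquely.
Write f(x) = ax + b. Substituting each data point gives a linear system:
  -a + b = -10
  7a + b = 22
Solving the system yields a = 4, b = -6.
So f(x) = 4x - 6.
Then f(1) = -2.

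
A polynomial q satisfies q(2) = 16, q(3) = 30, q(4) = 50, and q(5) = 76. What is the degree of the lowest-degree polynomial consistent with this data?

2

Forward differences of the values at s = 2, 3, 4, 5:
  q  : 16  30  50  76
  Δ  : 14  20  26
  Δ^2: 6  6
  Δ^3: 0
The second differences are constant (6) and nonzero, while all higher differences vanish, so the minimal degree is 2.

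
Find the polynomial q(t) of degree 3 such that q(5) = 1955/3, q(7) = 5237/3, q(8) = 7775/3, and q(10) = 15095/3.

Write q(t) = at^3 + bt^2 + ct + d. Substituting each data point gives a linear system:
  125a + 25b + 5c + d = 1955/3
  343a + 49b + 7c + d = 5237/3
  512a + 64b + 8c + d = 7775/3
  1000a + 100b + 10c + d = 15095/3
Solving the system yields a = 5, b = -1/3, c = 6, d = 5.
So q(t) = 5t^3 - (1/3)t^2 + 6t + 5.
Check: q(10) = 15095/3. ✓

q(t) = 5t^3 - (1/3)t^2 + 6t + 5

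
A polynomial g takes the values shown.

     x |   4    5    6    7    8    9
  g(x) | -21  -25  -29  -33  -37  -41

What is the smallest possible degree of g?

1

Forward differences of the values at x = 4, 5, 6, 7, 8, 9:
  g  : -21  -25  -29  -33  -37  -41
  Δ  : -4  -4  -4  -4  -4
  Δ^2: 0  0  0  0
  Δ^3: 0  0  0
  Δ^4: 0  0
  Δ^5: 0
The first differences are constant (-4) and nonzero, while all higher differences vanish, so the minimal degree is 1.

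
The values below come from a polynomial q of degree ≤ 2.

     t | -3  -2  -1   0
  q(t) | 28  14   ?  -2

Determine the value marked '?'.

4

On equispaced nodes a degree-2 polynomial has vanishing third forward difference, so
  - q(-3) + 3·q(-2) - 3·q(-1) + q(0) = 0.
Substituting the known values and solving for q(-1):
  -3·q(-1) = -12
  q(-1) = 4.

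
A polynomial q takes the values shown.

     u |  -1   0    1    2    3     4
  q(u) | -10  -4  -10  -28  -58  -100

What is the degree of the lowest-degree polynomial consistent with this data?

Forward differences of the values at u = -1, 0, 1, 2, 3, 4:
  q  : -10  -4  -10  -28  -58  -100
  Δ  : 6  -6  -18  -30  -42
  Δ^2: -12  -12  -12  -12
  Δ^3: 0  0  0
  Δ^4: 0  0
  Δ^5: 0
The second differences are constant (-12) and nonzero, while all higher differences vanish, so the minimal degree is 2.

2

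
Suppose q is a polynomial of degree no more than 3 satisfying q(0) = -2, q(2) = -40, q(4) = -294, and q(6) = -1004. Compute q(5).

-577

Write q(x) = ax^3 + bx^2 + cx + d. Substituting each data point gives a linear system:
  d = -2
  8a + 4b + 2c + d = -40
  64a + 16b + 4c + d = -294
  216a + 36b + 6c + d = -1004
Solving the system yields a = -5, b = 3, c = -5, d = -2.
So q(x) = -5x^3 + 3x^2 - 5x - 2.
Then q(5) = -577.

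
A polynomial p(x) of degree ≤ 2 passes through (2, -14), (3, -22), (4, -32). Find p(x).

p(x) = -x^2 - 3x - 4

Using the Lagrange interpolation formula with nodes 2, 3, 4:
  L_0(x) = (x - 3)(x - 4) / 2
  L_1(x) = (x - 2)(x - 4) / -1
  L_2(x) = (x - 2)(x - 3) / 2
Then p(x) = -14·L_0(x) - 22·L_1(x) - 32·L_2(x).
Expanding and collecting terms gives p(x) = -x^2 - 3x - 4.
Check: p(2) = -14. ✓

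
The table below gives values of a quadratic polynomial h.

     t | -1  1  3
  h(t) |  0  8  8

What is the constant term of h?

5

Write h(t) = at^2 + bt + c. Substituting each data point gives a linear system:
  a - b + c = 0
  a + b + c = 8
  9a + 3b + c = 8
Solving the system yields a = -1, b = 4, c = 5.
So h(t) = -t² + 4t + 5.
The constant term is 5.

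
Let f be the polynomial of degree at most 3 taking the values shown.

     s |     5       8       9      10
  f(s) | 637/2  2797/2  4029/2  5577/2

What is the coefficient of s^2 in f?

-2

Write f(s) = as^3 + bs^2 + cs + d. Substituting each data point gives a linear system:
  125a + 25b + 5c + d = 637/2
  512a + 64b + 8c + d = 2797/2
  729a + 81b + 9c + d = 4029/2
  1000a + 100b + 10c + d = 5577/2
Solving the system yields a = 3, b = -2, c = -1, d = -3/2.
So f(s) = 3s³ - 2s² - s - 3/2.
The coefficient of s^2 is -2.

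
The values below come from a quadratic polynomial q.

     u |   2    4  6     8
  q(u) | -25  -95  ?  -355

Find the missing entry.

The 3 known points determine the degree-2 polynomial uniquely.
Write q(u) = au^2 + bu + c. Substituting each data point gives a linear system:
  4a + 2b + c = -25
  16a + 4b + c = -95
  64a + 8b + c = -355
Solving the system yields a = -5, b = -5, c = 5.
So q(u) = -5u² - 5u + 5.
Then q(6) = -205.

-205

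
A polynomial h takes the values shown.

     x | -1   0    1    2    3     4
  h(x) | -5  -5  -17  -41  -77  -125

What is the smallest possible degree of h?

2

Forward differences of the values at x = -1, 0, 1, 2, 3, 4:
  h  : -5  -5  -17  -41  -77  -125
  Δ  : 0  -12  -24  -36  -48
  Δ^2: -12  -12  -12  -12
  Δ^3: 0  0  0
  Δ^4: 0  0
  Δ^5: 0
The second differences are constant (-12) and nonzero, while all higher differences vanish, so the minimal degree is 2.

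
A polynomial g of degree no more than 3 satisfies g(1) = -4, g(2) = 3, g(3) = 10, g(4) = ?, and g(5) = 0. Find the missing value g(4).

The 4 known points determine the degree-3 polynomial uniquely.
Write g(x) = ax^3 + bx^2 + cx + d. Substituting each data point gives a linear system:
  a + b + c + d = -4
  8a + 4b + 2c + d = 3
  27a + 9b + 3c + d = 10
  125a + 25b + 5c + d = 0
Solving the system yields a = -1, b = 6, c = -4, d = -5.
So g(x) = -x^3 + 6x^2 - 4x - 5.
Then g(4) = 11.

11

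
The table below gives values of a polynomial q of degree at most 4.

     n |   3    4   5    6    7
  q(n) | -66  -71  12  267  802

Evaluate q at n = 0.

Using the Lagrange interpolation formula with nodes 3, 4, 5, 6, 7:
  L_0(n) = (n - 4)(n - 5)(n - 6)(n - 7) / 24
  L_1(n) = (n - 3)(n - 5)(n - 6)(n - 7) / -6
  L_2(n) = (n - 3)(n - 4)(n - 6)(n - 7) / 4
  L_3(n) = (n - 3)(n - 4)(n - 5)(n - 7) / -6
  L_4(n) = (n - 3)(n - 4)(n - 5)(n - 6) / 24
Then q(n) = -66·L_0(n) - 71·L_1(n) + 12·L_2(n) + 267·L_3(n) + 802·L_4(n).
Expanding and collecting terms gives q(n) = n^4 - 4n^3 - 5n^2 + 3n - 3.
Evaluating at n = 0: q(0) = -3.

-3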